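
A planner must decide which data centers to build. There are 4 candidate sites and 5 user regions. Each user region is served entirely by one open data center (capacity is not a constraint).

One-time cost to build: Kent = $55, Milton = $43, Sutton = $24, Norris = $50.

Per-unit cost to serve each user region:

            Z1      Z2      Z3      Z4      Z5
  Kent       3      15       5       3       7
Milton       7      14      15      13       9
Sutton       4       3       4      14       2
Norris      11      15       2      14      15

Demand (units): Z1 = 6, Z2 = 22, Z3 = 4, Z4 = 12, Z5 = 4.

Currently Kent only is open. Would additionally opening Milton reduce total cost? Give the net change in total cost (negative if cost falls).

No — net change +21 (cost rises by 21).

Current service cost with {Kent}: 432.
Adding Milton: each user region re-picks its cheapest; new service cost 410, saving 22.
Extra fixed cost: 43. Net change = 43 − 22 = 21.
(Totals: 487 → 508.)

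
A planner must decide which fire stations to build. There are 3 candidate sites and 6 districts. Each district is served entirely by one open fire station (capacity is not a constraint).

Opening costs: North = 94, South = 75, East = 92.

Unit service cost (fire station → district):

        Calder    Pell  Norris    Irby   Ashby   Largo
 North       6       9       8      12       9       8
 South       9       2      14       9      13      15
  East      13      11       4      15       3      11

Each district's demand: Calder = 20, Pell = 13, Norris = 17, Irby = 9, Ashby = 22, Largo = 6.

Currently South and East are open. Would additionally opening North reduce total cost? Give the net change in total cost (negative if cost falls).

Current service cost with {South, East}: 487.
Adding North: each district re-picks its cheapest; new service cost 409, saving 78.
Extra fixed cost: 94. Net change = 94 − 78 = 16.
(Totals: 654 → 670.)

No — net change +16 (cost rises by 16).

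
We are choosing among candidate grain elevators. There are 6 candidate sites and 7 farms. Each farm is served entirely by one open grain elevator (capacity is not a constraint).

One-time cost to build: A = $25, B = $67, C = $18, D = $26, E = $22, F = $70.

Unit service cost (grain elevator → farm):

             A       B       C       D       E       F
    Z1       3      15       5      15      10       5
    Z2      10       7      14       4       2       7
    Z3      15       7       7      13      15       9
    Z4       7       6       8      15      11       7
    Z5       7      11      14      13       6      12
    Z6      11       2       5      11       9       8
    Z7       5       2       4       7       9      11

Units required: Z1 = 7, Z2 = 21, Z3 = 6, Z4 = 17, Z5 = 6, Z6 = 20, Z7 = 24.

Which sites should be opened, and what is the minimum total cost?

For any fixed open set, each farm goes to its cheapest open site; total = fixed + service.
{A, B, E}: Z1→A 3·7=21, Z2→E 2·21=42, Z3→B 7·6=42, Z4→B 6·17=102, Z5→E 6·6=36, Z6→B 2·20=40, Z7→B 2·24=48. Service 331; fixed 114; total 445.
{B, C, E}: service 345 + fixed 107 = 452
{A, B, C, E}: service 331 + fixed 132 = 463
{A, B, C, D, E, F}: Z1→A 3·7=21, Z2→E 2·21=42, Z3→B 7·6=42, Z4→B 6·17=102, Z5→E 6·6=36, Z6→B 2·20=40, Z7→B 2·24=48. Service 331; fixed 228; total 559.
No other subset beats 445.

Open A, B and E; minimum total cost 445.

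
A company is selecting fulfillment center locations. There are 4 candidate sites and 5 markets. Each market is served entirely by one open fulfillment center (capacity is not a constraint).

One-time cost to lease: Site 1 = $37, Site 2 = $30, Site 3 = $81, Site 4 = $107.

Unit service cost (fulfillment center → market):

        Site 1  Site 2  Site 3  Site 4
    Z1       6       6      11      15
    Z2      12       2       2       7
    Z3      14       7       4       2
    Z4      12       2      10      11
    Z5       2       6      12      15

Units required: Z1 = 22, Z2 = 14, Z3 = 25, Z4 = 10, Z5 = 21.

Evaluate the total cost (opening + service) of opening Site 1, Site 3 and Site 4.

Each market is assigned to its cheapest site among the open ones.
{Site 1, Site 3, Site 4}: Z1→Site 1 6·22=132, Z2→Site 3 2·14=28, Z3→Site 4 2·25=50, Z4→Site 3 10·10=100, Z5→Site 1 2·21=42. Service 352; fixed 225; total 577.

Total cost: 577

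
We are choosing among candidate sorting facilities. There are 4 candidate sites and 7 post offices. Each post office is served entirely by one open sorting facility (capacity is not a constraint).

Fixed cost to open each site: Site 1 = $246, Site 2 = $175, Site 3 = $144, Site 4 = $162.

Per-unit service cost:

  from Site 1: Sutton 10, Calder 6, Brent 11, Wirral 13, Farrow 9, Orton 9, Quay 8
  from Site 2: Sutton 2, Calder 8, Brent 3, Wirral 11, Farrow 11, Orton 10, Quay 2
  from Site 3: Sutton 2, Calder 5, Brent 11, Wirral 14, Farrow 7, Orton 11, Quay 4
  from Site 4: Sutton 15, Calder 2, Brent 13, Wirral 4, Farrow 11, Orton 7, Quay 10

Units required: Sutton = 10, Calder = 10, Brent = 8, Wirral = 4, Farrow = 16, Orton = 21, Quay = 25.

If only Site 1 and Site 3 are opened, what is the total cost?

Total cost: 1001

Each post office is assigned to its cheapest site among the open ones.
{Site 1, Site 3}: Sutton→Site 3 2·10=20, Calder→Site 3 5·10=50, Brent→Site 1 11·8=88, Wirral→Site 1 13·4=52, Farrow→Site 3 7·16=112, Orton→Site 1 9·21=189, Quay→Site 3 4·25=100. Service 611; fixed 390; total 1001.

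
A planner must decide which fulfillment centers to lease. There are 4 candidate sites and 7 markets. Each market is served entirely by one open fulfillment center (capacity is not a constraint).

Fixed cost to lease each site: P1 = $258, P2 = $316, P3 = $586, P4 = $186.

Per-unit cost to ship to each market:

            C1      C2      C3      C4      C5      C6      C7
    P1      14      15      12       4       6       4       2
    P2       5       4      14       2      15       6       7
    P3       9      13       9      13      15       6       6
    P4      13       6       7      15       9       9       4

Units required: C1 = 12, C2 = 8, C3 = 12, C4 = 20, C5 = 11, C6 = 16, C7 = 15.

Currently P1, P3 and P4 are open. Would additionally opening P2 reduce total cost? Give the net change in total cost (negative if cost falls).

No — net change +212 (cost rises by 212).

Current service cost with {P1, P3, P4}: 480.
Adding P2: each market re-picks its cheapest; new service cost 376, saving 104.
Extra fixed cost: 316. Net change = 316 − 104 = 212.
(Totals: 1510 → 1722.)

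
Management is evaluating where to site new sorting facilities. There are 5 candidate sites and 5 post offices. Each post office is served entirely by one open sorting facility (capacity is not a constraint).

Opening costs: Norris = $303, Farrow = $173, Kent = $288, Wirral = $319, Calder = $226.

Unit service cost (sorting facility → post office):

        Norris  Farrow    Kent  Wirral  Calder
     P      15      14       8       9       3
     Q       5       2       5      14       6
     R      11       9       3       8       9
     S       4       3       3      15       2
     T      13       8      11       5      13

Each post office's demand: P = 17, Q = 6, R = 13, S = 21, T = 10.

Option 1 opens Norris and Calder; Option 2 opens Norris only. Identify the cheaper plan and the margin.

Option 1: {Norris, Calder}: P→Calder 3·17=51, Q→Norris 5·6=30, R→Calder 9·13=117, S→Calder 2·21=42, T→Norris 13·10=130. Service 370; fixed 529; total 899.
Option 2: {Norris}: P→Norris 15·17=255, Q→Norris 5·6=30, R→Norris 11·13=143, S→Norris 4·21=84, T→Norris 13·10=130. Service 642; fixed 303; total 945.
Difference: |899 − 945| = 46.

Option 1 is cheaper by 46.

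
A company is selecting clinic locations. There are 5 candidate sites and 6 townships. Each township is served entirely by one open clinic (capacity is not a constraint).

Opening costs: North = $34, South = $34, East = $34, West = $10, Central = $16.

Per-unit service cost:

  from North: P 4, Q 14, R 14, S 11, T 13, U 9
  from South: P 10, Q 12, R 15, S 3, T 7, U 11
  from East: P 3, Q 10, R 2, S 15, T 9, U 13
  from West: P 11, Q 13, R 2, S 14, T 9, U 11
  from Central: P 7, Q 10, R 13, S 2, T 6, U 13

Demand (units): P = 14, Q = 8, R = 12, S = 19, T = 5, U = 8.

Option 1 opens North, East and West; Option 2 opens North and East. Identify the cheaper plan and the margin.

Option 2 is cheaper by 10.

Option 1: {North, East, West}: P→East 3·14=42, Q→East 10·8=80, R→East 2·12=24, S→North 11·19=209, T→East 9·5=45, U→North 9·8=72. Service 472; fixed 78; total 550.
Option 2: {North, East}: P→East 3·14=42, Q→East 10·8=80, R→East 2·12=24, S→North 11·19=209, T→East 9·5=45, U→North 9·8=72. Service 472; fixed 68; total 540.
Difference: |550 − 540| = 10.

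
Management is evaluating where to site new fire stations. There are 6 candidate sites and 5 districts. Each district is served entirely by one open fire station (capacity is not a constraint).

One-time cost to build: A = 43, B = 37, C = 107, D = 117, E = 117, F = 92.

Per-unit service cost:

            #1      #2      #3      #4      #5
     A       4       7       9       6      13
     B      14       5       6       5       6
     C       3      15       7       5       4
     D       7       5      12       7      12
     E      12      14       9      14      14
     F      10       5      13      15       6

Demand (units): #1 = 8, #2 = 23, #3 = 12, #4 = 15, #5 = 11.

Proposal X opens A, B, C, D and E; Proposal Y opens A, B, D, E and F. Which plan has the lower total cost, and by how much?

Proposal X: {A, B, C, D, E}: #1→C 3·8=24, #2→B 5·23=115, #3→B 6·12=72, #4→B 5·15=75, #5→C 4·11=44. Service 330; fixed 421; total 751.
Proposal Y: {A, B, D, E, F}: #1→A 4·8=32, #2→B 5·23=115, #3→B 6·12=72, #4→B 5·15=75, #5→B 6·11=66. Service 360; fixed 406; total 766.
Difference: |751 − 766| = 15.

Proposal X is cheaper by 15.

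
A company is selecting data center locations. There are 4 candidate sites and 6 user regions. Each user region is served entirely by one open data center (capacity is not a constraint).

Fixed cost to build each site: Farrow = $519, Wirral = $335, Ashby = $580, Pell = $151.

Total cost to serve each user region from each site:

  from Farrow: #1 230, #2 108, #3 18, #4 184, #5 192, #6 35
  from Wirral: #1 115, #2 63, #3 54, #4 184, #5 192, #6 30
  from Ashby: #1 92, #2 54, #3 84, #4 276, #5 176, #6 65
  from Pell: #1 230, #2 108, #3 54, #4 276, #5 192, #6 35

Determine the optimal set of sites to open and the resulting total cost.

For any fixed open set, each user region goes to its cheapest open site; total = fixed + service.
{Wirral}: #1→Wirral 115, #2→Wirral 63, #3→Wirral 54, #4→Wirral 184, #5→Wirral 192, #6→Wirral 30. Service 638; fixed 335; total 973.
{Pell}: service 895 + fixed 151 = 1046
{Wirral, Pell}: service 638 + fixed 486 = 1124
{Farrow, Wirral, Ashby, Pell}: service 554 + fixed 1585 = 2139
No other subset beats 973.

Open Wirral only; minimum total cost 973.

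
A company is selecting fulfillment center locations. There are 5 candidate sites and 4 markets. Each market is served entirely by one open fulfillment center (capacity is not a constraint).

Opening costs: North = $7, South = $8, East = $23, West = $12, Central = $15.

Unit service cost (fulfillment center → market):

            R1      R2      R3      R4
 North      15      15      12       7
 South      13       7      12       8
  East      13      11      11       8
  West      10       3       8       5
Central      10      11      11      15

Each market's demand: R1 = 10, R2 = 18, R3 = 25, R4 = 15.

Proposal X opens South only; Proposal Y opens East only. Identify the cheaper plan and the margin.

Proposal X: {South}: R1→South 13·10=130, R2→South 7·18=126, R3→South 12·25=300, R4→South 8·15=120. Service 676; fixed 8; total 684.
Proposal Y: {East}: R1→East 13·10=130, R2→East 11·18=198, R3→East 11·25=275, R4→East 8·15=120. Service 723; fixed 23; total 746.
Difference: |684 − 746| = 62.

Proposal X is cheaper by 62.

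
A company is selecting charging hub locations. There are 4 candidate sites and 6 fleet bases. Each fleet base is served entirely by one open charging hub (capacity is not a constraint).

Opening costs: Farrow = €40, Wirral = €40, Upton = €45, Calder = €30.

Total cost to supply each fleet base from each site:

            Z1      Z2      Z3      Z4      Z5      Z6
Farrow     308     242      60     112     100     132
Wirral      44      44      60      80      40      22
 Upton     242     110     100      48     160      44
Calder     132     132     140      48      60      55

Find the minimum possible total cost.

Minimum total cost: 328

For any fixed open set, each fleet base goes to its cheapest open site; total = fixed + service.
{Wirral, Calder}: Z1→Wirral 44, Z2→Wirral 44, Z3→Wirral 60, Z4→Calder 48, Z5→Wirral 40, Z6→Wirral 22. Service 258; fixed 70; total 328.
{Wirral}: service 290 + fixed 40 = 330
{Wirral, Upton}: service 258 + fixed 85 = 343
{Farrow, Wirral, Upton, Calder}: service 258 + fixed 155 = 413
No other subset beats 328.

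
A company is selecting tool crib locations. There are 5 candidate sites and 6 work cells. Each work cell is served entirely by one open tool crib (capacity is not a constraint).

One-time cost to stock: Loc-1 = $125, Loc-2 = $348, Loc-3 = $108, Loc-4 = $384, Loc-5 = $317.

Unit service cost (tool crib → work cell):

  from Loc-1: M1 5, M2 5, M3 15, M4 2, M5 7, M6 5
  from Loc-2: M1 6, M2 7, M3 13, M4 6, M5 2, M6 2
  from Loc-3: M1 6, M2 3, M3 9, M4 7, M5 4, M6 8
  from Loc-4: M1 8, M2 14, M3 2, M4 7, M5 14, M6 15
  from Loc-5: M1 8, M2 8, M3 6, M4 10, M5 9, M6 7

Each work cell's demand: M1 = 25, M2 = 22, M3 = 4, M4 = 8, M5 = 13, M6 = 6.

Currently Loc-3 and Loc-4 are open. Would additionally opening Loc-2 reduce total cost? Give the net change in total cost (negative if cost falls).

No — net change +278 (cost rises by 278).

Current service cost with {Loc-3, Loc-4}: 380.
Adding Loc-2: each work cell re-picks its cheapest; new service cost 310, saving 70.
Extra fixed cost: 348. Net change = 348 − 70 = 278.
(Totals: 872 → 1150.)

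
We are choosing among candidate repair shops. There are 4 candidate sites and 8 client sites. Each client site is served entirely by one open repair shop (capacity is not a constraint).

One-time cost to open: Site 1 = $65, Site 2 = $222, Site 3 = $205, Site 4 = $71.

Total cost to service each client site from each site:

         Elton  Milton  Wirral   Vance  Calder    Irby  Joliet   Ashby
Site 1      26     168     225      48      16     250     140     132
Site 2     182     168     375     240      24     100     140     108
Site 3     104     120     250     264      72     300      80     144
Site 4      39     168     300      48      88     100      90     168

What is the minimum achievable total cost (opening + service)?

Minimum total cost: 941

For any fixed open set, each client site goes to its cheapest open site; total = fixed + service.
{Site 1, Site 4}: Elton→Site 1 26, Milton→Site 1 168, Wirral→Site 1 225, Vance→Site 1 48, Calder→Site 1 16, Irby→Site 4 100, Joliet→Site 4 90, Ashby→Site 1 132. Service 805; fixed 136; total 941.
{Site 1}: service 1005 + fixed 65 = 1070
{Site 4}: service 1001 + fixed 71 = 1072
{Site 1, Site 2, Site 3, Site 4}: service 723 + fixed 563 = 1286
No other subset beats 941.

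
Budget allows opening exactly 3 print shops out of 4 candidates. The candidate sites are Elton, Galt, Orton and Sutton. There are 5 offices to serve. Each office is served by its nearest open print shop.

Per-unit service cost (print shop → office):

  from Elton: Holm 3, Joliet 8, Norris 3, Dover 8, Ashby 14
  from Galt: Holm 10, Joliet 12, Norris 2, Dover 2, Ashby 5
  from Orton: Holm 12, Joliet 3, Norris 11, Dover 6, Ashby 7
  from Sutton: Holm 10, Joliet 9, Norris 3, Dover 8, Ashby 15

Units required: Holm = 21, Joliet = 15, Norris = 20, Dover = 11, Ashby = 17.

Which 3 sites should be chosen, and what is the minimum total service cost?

With exactly 3 open, each office uses its cheapest among the chosen.
{Elton, Galt, Orton}: Holm→Elton 3·21=63, Joliet→Orton 3·15=45, Norris→Galt 2·20=40, Dover→Galt 2·11=22, Ashby→Galt 5·17=85. Service cost 255.
{Elton, Galt, Sutton}: service cost 330
{Elton, Orton, Sutton}: service cost 353
Among all 4 size-3 choices, {Elton, Galt, Orton} is lowest.

Choose Elton, Galt and Orton; total service cost 255.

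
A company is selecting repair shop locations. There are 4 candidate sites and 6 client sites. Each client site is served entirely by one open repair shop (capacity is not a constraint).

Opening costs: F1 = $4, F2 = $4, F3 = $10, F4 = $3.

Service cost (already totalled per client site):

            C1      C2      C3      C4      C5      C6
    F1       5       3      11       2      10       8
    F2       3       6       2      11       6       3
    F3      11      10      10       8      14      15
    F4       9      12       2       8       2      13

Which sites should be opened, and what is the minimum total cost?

For any fixed open set, each client site goes to its cheapest open site; total = fixed + service.
{F1, F2, F4}: C1→F2 3, C2→F1 3, C3→F2 2, C4→F1 2, C5→F4 2, C6→F2 3. Service 15; fixed 11; total 26.
{F1, F2}: service 19 + fixed 8 = 27
{F1, F4}: service 22 + fixed 7 = 29
{F1, F2, F3, F4}: service 15 + fixed 21 = 36
No other subset beats 26.

Open F1, F2 and F4; minimum total cost 26.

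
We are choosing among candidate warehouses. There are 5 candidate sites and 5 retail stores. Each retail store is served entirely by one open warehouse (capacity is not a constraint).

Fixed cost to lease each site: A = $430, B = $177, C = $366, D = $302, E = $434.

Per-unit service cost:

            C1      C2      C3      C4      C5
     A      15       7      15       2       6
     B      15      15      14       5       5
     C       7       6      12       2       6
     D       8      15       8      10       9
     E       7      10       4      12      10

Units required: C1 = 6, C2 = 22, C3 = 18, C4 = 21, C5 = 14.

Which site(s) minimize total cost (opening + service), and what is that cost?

For any fixed open set, each retail store goes to its cheapest open site; total = fixed + service.
{C}: C1→C 7·6=42, C2→C 6·22=132, C3→C 12·18=216, C4→C 2·21=42, C5→C 6·14=84. Service 516; fixed 366; total 882.
{B}: service 847 + fixed 177 = 1024
{B, C}: service 502 + fixed 543 = 1045
{A, B, C, D, E}: C1→C 7·6=42, C2→C 6·22=132, C3→E 4·18=72, C4→A 2·21=42, C5→B 5·14=70. Service 358; fixed 1709; total 2067.
No other subset beats 882.

Open C only; minimum total cost 882.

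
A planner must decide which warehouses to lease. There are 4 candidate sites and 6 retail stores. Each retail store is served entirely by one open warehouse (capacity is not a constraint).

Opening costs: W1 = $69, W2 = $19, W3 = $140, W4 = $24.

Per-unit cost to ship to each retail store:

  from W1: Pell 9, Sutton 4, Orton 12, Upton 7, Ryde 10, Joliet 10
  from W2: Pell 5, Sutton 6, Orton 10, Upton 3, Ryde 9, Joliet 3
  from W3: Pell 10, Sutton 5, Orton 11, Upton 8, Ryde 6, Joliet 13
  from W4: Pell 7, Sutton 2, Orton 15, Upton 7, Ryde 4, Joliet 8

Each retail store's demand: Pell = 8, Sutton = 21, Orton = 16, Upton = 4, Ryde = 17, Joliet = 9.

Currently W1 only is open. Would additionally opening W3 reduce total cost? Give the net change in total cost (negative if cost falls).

No — net change +56 (cost rises by 56).

Current service cost with {W1}: 636.
Adding W3: each retail store re-picks its cheapest; new service cost 552, saving 84.
Extra fixed cost: 140. Net change = 140 − 84 = 56.
(Totals: 705 → 761.)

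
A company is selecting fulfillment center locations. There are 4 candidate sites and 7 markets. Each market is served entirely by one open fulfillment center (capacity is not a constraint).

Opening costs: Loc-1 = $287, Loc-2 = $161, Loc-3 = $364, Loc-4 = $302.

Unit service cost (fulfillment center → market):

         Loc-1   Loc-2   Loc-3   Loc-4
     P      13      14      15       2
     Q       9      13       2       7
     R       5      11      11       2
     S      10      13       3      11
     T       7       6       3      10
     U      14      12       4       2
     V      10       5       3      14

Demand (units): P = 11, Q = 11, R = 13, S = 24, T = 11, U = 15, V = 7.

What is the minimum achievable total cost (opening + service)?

For any fixed open set, each market goes to its cheapest open site; total = fixed + service.
{Loc-3}: P→Loc-3 15·11=165, Q→Loc-3 2·11=22, R→Loc-3 11·13=143, S→Loc-3 3·24=72, T→Loc-3 3·11=33, U→Loc-3 4·15=60, V→Loc-3 3·7=21. Service 516; fixed 364; total 880.
{Loc-3, Loc-4}: service 226 + fixed 666 = 892
{Loc-4}: P→Loc-4 2·11=22, Q→Loc-4 7·11=77, R→Loc-4 2·13=26, S→Loc-4 11·24=264, T→Loc-4 10·11=110, U→Loc-4 2·15=30, V→Loc-4 14·7=98. Service 627; fixed 302; total 929.
{Loc-1, Loc-2, Loc-3, Loc-4}: service 226 + fixed 1114 = 1340
No other subset beats 880.

Minimum total cost: 880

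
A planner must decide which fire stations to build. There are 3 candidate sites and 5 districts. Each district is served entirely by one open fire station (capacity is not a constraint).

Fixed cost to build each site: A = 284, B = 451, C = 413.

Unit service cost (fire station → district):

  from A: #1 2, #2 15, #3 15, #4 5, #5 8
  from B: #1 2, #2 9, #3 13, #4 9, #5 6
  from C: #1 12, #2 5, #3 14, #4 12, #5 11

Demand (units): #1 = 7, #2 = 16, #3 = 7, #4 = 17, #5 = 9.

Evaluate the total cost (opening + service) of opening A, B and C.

Total cost: 1472

Each district is assigned to its cheapest site among the open ones.
{A, B, C}: #1→A 2·7=14, #2→C 5·16=80, #3→B 13·7=91, #4→A 5·17=85, #5→B 6·9=54. Service 324; fixed 1148; total 1472.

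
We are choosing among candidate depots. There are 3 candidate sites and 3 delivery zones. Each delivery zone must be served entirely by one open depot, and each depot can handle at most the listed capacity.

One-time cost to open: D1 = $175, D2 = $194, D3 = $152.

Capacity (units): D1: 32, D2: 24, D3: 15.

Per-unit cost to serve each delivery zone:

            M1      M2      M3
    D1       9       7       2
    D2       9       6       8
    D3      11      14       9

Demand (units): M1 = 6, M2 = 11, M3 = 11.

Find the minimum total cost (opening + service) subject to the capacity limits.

Open {D1}: M1→D1 9·6=54, M2→D1 7·11=77, M3→D1 2·11=22.
Loads: D1 carries 28/32. Service 153; fixed 175; total 328.
Next best feasible plan costs 480.

Minimum total cost: 328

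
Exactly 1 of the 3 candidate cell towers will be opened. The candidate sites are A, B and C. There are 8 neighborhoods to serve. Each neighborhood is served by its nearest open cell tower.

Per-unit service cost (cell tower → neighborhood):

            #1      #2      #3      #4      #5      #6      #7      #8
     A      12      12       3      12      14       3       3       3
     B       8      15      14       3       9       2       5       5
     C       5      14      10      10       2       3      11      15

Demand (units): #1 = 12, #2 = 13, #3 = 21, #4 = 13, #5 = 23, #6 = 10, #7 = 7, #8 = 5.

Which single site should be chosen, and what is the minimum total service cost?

With exactly 1 open, each neighborhood uses its cheapest among the chosen.
{C}: #1→C 5·12=60, #2→C 14·13=182, #3→C 10·21=210, #4→C 10·13=130, #5→C 2·23=46, #6→C 3·10=30, #7→C 11·7=77, #8→C 15·5=75. Service cost 810.
{A}: service cost 907
{B}: service cost 911
Among all 3 size-1 choices, {C} is lowest.

Choose C only; total service cost 810.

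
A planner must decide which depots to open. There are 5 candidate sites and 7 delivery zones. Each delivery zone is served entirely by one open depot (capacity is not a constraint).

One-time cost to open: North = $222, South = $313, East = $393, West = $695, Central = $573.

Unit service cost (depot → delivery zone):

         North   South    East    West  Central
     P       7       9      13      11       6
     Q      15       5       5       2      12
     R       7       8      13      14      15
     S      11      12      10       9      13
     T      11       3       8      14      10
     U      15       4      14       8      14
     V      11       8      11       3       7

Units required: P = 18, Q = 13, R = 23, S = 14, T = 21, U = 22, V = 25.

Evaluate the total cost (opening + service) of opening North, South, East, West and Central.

Each delivery zone is assigned to its cheapest site among the open ones.
{North, South, East, West, Central}: P→Central 6·18=108, Q→West 2·13=26, R→North 7·23=161, S→West 9·14=126, T→South 3·21=63, U→South 4·22=88, V→West 3·25=75. Service 647; fixed 2196; total 2843.

Total cost: 2843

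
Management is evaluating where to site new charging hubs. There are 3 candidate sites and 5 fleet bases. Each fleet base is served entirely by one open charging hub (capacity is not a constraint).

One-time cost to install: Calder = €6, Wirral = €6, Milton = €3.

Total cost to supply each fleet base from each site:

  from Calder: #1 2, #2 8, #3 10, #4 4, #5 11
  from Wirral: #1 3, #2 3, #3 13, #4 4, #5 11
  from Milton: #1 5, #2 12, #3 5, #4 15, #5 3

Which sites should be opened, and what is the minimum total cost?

For any fixed open set, each fleet base goes to its cheapest open site; total = fixed + service.
{Wirral, Milton}: #1→Wirral 3, #2→Wirral 3, #3→Milton 5, #4→Wirral 4, #5→Milton 3. Service 18; fixed 9; total 27.
{Calder, Milton}: service 22 + fixed 9 = 31
{Calder, Wirral, Milton}: service 17 + fixed 15 = 32
{Milton}: service 40 + fixed 3 = 43
No other subset beats 27.

Open Wirral and Milton; minimum total cost 27.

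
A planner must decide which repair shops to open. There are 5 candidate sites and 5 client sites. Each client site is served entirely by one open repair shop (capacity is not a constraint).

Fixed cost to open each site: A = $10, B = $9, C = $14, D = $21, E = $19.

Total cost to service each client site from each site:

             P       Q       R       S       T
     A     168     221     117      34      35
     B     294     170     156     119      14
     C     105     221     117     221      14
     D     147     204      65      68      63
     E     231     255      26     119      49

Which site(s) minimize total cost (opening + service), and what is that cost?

Open A, B, C and E; minimum total cost 401.

For any fixed open set, each client site goes to its cheapest open site; total = fixed + service.
{A, B, C, E}: P→C 105, Q→B 170, R→E 26, S→A 34, T→B 14. Service 349; fixed 52; total 401.
{A, B, C, D, E}: P→C 105, Q→B 170, R→E 26, S→A 34, T→B 14. Service 349; fixed 73; total 422.
{A, B, C, D}: P→C 105, Q→B 170, R→D 65, S→A 34, T→B 14. Service 388; fixed 54; total 442.
{B}: P→B 294, Q→B 170, R→B 156, S→B 119, T→B 14. Service 753; fixed 9; total 762.
No other subset beats 401.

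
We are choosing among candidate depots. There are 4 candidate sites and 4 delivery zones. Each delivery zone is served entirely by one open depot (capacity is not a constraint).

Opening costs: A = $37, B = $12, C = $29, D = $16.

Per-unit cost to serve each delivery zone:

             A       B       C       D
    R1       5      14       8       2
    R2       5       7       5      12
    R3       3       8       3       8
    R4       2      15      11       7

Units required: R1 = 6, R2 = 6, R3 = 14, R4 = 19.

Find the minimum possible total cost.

For any fixed open set, each delivery zone goes to its cheapest open site; total = fixed + service.
{A, D}: R1→D 2·6=12, R2→A 5·6=30, R3→A 3·14=42, R4→A 2·19=38. Service 122; fixed 53; total 175.
{A}: service 140 + fixed 37 = 177
{A, B, D}: R1→D 2·6=12, R2→A 5·6=30, R3→A 3·14=42, R4→A 2·19=38. Service 122; fixed 65; total 187.
{A, B, C, D}: R1→D 2·6=12, R2→A 5·6=30, R3→A 3·14=42, R4→A 2·19=38. Service 122; fixed 94; total 216.
No other subset beats 175.

Minimum total cost: 175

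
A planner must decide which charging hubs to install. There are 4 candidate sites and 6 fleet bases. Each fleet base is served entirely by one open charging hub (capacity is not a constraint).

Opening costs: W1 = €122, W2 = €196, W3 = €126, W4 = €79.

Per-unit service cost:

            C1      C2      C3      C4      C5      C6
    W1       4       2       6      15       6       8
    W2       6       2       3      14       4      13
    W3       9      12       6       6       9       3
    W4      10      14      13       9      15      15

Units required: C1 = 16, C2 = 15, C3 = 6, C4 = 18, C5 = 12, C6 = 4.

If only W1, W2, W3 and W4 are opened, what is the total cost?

Total cost: 803

Each fleet base is assigned to its cheapest site among the open ones.
{W1, W2, W3, W4}: C1→W1 4·16=64, C2→W1 2·15=30, C3→W2 3·6=18, C4→W3 6·18=108, C5→W2 4·12=48, C6→W3 3·4=12. Service 280; fixed 523; total 803.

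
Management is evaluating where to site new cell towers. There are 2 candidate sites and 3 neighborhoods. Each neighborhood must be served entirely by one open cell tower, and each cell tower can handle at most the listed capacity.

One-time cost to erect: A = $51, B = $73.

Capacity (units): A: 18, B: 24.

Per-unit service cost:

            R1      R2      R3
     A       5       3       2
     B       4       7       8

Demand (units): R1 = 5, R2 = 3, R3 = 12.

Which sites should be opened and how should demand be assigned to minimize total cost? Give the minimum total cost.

Open {A, B}: R1→B 4·5=20, R2→A 3·3=9, R3→A 2·12=24.
Loads: A carries 15/18, B carries 5/24. Service 53; fixed 124; total 177.
Next best feasible plan costs 189.

Minimum total cost: 177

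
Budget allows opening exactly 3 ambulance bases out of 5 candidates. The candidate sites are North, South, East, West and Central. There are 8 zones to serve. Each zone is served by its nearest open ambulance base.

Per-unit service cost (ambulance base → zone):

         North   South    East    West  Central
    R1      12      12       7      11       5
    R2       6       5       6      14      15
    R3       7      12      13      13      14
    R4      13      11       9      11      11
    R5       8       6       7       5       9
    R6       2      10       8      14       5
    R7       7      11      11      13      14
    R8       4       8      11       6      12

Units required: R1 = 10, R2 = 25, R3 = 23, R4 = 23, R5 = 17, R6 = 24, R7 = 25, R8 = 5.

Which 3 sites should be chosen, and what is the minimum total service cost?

With exactly 3 open, each zone uses its cheapest among the chosen.
{North, South, East}: R1→East 7·10=70, R2→South 5·25=125, R3→North 7·23=161, R4→East 9·23=207, R5→South 6·17=102, R6→North 2·24=48, R7→North 7·25=175, R8→North 4·5=20. Service cost 908.
{North, East, West}: service cost 916
{North, East, Central}: service cost 930
Among all 10 size-3 choices, {North, South, East} is lowest.

Choose North, South and East; total service cost 908.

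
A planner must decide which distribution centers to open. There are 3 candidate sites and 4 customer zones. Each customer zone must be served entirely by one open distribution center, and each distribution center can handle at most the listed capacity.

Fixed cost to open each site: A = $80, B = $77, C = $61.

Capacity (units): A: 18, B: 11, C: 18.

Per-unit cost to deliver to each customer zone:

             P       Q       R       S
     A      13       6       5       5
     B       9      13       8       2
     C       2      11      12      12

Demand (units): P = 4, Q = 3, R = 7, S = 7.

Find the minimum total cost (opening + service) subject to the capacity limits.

Open {A, C}: P→C 2·4=8, Q→A 6·3=18, R→A 5·7=35, S→A 5·7=35.
Loads: A carries 17/18, C carries 4/18. Service 96; fixed 141; total 237.
Next best feasible plan costs 252.

Minimum total cost: 237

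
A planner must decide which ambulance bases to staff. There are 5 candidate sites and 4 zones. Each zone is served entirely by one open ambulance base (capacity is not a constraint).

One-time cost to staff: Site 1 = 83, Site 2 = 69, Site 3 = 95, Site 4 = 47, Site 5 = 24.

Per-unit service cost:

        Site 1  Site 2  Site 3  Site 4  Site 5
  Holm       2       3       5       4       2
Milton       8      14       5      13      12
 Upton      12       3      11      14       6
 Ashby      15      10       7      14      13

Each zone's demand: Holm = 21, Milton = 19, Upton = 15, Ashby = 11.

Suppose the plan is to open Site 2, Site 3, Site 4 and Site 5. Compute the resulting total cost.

Total cost: 494

Each zone is assigned to its cheapest site among the open ones.
{Site 2, Site 3, Site 4, Site 5}: Holm→Site 5 2·21=42, Milton→Site 3 5·19=95, Upton→Site 2 3·15=45, Ashby→Site 3 7·11=77. Service 259; fixed 235; total 494.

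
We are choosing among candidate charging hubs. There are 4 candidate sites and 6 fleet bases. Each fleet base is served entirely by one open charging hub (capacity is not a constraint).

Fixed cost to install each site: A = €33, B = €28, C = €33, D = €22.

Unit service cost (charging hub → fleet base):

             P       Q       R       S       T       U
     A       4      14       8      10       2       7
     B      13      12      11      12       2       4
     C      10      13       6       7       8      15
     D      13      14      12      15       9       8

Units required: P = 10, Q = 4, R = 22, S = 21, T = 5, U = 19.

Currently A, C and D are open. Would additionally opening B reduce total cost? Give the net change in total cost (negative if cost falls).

Yes — net change −33 (cost falls by 33).

Current service cost with {A, C, D}: 514.
Adding B: each fleet base re-picks its cheapest; new service cost 453, saving 61.
Extra fixed cost: 28. Net change = 28 − 61 = -33.
(Totals: 602 → 569.)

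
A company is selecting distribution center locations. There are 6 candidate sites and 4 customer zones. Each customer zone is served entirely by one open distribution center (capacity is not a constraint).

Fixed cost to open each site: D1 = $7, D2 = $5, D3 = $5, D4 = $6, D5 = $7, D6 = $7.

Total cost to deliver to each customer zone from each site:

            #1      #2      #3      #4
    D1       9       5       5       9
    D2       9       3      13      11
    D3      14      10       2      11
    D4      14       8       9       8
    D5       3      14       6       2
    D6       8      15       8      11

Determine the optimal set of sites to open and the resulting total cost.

For any fixed open set, each customer zone goes to its cheapest open site; total = fixed + service.
{D2, D5}: #1→D5 3, #2→D2 3, #3→D5 6, #4→D5 2. Service 14; fixed 12; total 26.
{D2, D3, D5}: #1→D5 3, #2→D2 3, #3→D3 2, #4→D5 2. Service 10; fixed 17; total 27.
{D1, D5}: #1→D5 3, #2→D1 5, #3→D1 5, #4→D5 2. Service 15; fixed 14; total 29.
{D1, D2, D3, D4, D5, D6}: service 10 + fixed 37 = 47
No other subset beats 26.

Open D2 and D5; minimum total cost 26.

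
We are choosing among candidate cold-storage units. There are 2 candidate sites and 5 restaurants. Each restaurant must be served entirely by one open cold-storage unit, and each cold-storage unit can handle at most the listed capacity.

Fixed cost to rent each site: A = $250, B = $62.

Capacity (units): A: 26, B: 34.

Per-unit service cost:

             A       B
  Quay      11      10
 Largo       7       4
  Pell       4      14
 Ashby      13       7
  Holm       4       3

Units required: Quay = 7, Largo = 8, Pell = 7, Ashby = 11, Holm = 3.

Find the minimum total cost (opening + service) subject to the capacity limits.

Minimum total cost: 528

Open {A, B}: Quay→B 10·7=70, Largo→B 4·8=32, Pell→A 4·7=28, Ashby→B 7·11=77, Holm→B 3·3=9.
Loads: A carries 7/26, B carries 29/34. Service 216; fixed 312; total 528.
Next best feasible plan costs 531.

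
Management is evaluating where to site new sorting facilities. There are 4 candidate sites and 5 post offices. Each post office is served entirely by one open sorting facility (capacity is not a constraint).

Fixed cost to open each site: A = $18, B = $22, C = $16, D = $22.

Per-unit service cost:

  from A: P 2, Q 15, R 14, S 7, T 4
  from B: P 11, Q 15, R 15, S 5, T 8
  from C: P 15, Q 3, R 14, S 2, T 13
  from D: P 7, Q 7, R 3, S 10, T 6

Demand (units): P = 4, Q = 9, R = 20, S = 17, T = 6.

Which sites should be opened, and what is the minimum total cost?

Open A, C and D; minimum total cost 209.

For any fixed open set, each post office goes to its cheapest open site; total = fixed + service.
{A, C, D}: P→A 2·4=8, Q→C 3·9=27, R→D 3·20=60, S→C 2·17=34, T→A 4·6=24. Service 153; fixed 56; total 209.
{C, D}: service 185 + fixed 38 = 223
{A, B, C, D}: P→A 2·4=8, Q→C 3·9=27, R→D 3·20=60, S→C 2·17=34, T→A 4·6=24. Service 153; fixed 78; total 231.
{C}: service 479 + fixed 16 = 495
No other subset beats 209.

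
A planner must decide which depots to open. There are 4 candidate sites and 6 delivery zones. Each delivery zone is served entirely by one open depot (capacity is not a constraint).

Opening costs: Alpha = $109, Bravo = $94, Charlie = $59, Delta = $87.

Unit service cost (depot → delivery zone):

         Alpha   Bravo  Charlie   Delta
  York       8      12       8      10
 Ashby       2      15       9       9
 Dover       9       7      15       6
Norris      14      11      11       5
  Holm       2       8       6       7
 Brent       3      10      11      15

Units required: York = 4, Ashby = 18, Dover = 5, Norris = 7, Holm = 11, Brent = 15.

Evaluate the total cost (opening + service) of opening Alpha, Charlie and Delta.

Each delivery zone is assigned to its cheapest site among the open ones.
{Alpha, Charlie, Delta}: York→Alpha 8·4=32, Ashby→Alpha 2·18=36, Dover→Delta 6·5=30, Norris→Delta 5·7=35, Holm→Alpha 2·11=22, Brent→Alpha 3·15=45. Service 200; fixed 255; total 455.

Total cost: 455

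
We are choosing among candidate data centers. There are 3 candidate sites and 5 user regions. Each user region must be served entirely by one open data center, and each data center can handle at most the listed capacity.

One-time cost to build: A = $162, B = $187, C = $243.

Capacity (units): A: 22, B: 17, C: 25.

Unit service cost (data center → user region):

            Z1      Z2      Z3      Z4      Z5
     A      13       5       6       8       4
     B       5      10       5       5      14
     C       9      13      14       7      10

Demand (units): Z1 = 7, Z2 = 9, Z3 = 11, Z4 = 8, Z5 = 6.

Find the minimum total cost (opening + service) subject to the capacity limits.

Minimum total cost: 695

Open {A, C}: Z1→C 9·7=63, Z2→A 5·9=45, Z3→A 6·11=66, Z4→C 7·8=56, Z5→C 10·6=60.
Loads: A carries 20/22, C carries 21/25. Service 290; fixed 405; total 695.
Next best feasible plan costs 731.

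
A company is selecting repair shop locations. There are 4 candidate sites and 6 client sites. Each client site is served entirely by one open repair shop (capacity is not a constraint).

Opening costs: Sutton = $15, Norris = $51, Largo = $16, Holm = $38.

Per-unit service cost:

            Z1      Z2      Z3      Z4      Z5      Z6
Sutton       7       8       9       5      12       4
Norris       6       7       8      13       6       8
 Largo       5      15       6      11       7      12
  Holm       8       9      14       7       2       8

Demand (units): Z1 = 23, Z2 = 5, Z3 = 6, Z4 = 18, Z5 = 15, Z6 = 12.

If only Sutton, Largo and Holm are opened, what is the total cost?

Total cost: 428

Each client site is assigned to its cheapest site among the open ones.
{Sutton, Largo, Holm}: Z1→Largo 5·23=115, Z2→Sutton 8·5=40, Z3→Largo 6·6=36, Z4→Sutton 5·18=90, Z5→Holm 2·15=30, Z6→Sutton 4·12=48. Service 359; fixed 69; total 428.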